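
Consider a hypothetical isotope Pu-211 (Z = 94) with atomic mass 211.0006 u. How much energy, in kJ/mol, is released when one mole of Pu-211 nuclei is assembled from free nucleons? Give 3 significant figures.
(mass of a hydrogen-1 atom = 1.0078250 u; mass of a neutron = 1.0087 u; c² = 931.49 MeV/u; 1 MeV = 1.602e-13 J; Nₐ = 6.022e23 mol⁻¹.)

Z = 94, so N = A − Z = 211 − 94 = 117.
Mass of separated nucleons = 94(1.0078250) + 117(1.0087) = 94.7355500 + 118.0179 = 212.7534500 u
The mass defect is 212.7534500 − 211.0006 = 1.7528500 u.
E_B = 1.7528500 × 931.49 = 1632.76 MeV
Per nucleus in joules: 1632.76 MeV × 1.602e-13 J/MeV = 2.6157e-10 J
Per mole: 2.6157e-10 J × 6.022e23 mol⁻¹ = 1.5752e+14 J/mol

1.58e+11 kJ/mol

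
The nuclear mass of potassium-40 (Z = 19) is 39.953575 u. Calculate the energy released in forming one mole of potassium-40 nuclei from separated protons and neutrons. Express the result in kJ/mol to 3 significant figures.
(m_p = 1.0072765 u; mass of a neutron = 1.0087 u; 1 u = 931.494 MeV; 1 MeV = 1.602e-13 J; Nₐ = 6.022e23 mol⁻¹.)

3.30e+10 kJ/mol

Σm = 19·m_p + 21·m_n = 19.1382535 + 21.1827 = 40.3209535 u
Mass defect Δm = 40.3209535 − 39.953575 = 0.3673785 u
E_B = 0.3673785 × 931.494 = 342.211 MeV
Per nucleus in joules: 342.211 MeV × 1.602e-13 J/MeV = 5.4822e-11 J
Per mole: 5.4822e-11 J × 6.022e23 mol⁻¹ = 3.3014e+13 J/mol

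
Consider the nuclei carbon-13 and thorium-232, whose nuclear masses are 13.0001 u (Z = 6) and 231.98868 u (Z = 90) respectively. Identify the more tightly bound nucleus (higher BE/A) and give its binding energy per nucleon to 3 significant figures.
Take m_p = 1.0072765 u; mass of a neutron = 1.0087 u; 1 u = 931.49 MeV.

thorium-232; 7.64 MeV/nucleon

carbon-13: Σm = 6(1.0072765) + 7(1.0087) = 13.1045590 u; Δm = 0.1044590 u; E_B = 97.303 MeV; E_B/A = 7.4848 MeV
thorium-232: Σm = 90(1.0072765) + 142(1.0087) = 233.8902850 u; Δm = 1.9016050 u; E_B = 1771.3 MeV; E_B/A = 7.635 MeV
thorium-232 has the higher binding energy per nucleon, so it is the more tightly bound nucleus.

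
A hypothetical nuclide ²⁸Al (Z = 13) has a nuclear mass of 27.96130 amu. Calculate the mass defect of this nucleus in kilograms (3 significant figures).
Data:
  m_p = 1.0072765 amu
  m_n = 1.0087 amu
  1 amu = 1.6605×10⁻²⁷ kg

4.38e-28 kg

Σm = 13·m_p + 15·m_n = 13.0945945 + 15.1305 = 28.2250945 amu
The mass defect is 28.2250945 − 27.96130 = 0.2637945 amu.
In SI units: 0.2637945 amu × 1.6605×10⁻²⁷ kg/amu = 4.3803e-28 kg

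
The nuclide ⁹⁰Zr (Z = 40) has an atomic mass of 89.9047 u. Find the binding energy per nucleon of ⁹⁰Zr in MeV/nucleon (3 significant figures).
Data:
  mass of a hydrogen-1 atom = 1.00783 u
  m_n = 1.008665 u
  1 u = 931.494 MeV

The nucleus contains 40 protons and 90 − 40 = 50 neutrons.
Σm = 40·m(¹H) + 50·m_n = 40.31320 + 50.433250 = 90.746450 u
The mass defect is 90.746450 − 89.9047 = 0.841750 u.
E_B = 0.841750 × 931.494 = 784.085 MeV
BE/A = 784.085 MeV / 90 = 8.712 MeV/nucleon

8.71 MeV/nucleon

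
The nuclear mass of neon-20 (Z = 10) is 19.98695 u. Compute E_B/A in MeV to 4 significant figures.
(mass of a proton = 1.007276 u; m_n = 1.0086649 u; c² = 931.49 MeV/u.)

The nucleus contains 10 protons and 20 − 10 = 10 neutrons.
Σm = 10·m_p + 10·m_n = 10.072760 + 10.0866490 = 20.1594090 u
Δm = 20.1594090 − 19.98695 = 0.1724590 u
Binding energy = Δm·c² = 0.1724590 × 931.49 MeV/u = 160.644 MeV
Per nucleon: 160.644 / 20 = 8.032 MeV

8.032 MeV/nucleon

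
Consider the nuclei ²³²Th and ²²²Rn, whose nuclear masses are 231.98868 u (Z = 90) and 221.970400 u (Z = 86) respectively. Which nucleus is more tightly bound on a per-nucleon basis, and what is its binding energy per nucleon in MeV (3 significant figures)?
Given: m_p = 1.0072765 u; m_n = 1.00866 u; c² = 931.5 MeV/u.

²³²Th: Σm = 90(1.0072765) + 142(1.00866) = 233.8846050 u; Δm = 1.8959250 u; E_B = 1766.05 MeV; E_B/A = 7.612 MeV
²²²Rn: Σm = 86(1.0072765) + 136(1.00866) = 223.8035390 u; Δm = 1.8331390 u; E_B = 1707.6 MeV; E_B/A = 7.692 MeV
²²²Rn has the higher binding energy per nucleon, so it is the more tightly bound nucleus.

²²²Rn; 7.69 MeV/nucleon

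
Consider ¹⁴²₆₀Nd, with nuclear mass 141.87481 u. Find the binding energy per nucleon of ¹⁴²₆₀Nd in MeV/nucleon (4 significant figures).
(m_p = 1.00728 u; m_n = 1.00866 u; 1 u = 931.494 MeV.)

8.345 MeV/nucleon

With 60 protons and 82 neutrons (A = 142):
Σm = 60·m_p + 82·m_n = 60.43680 + 82.71012 = 143.14692 u
Mass defect Δm = 143.14692 − 141.87481 = 1.27211 u
Binding energy = Δm·c² = 1.27211 × 931.494 MeV/u = 1184.96 MeV
Dividing by A = 142 gives 8.345 MeV per nucleon.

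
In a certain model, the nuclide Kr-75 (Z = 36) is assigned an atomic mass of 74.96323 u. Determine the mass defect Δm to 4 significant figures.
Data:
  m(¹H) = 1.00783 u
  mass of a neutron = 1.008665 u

The nucleus contains 36 protons and 75 − 36 = 39 neutrons.
Total constituent mass: 36 × 1.00783 + 39 × 1.008665 = 75.619815 u
The mass defect is 75.619815 − 74.96323 = 0.656585 u.

0.6566 u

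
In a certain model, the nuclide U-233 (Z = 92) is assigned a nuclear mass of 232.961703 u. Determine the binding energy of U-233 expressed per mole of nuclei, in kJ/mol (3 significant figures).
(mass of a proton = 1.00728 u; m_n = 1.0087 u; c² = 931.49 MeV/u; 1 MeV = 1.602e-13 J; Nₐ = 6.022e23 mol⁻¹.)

1.74e+11 kJ/mol

The nucleus contains 92 protons and 233 − 92 = 141 neutrons.
Total constituent mass: 92 × 1.00728 + 141 × 1.0087 = 234.89646 u
Δm = 234.89646 − 232.961703 = 1.934757 u
Converting to energy: 1.934757 u × 931.49 MeV/u = 1802.21 MeV
Per nucleus in joules: 1802.21 MeV × 1.602e-13 J/MeV = 2.8871e-10 J
Per mole: 2.8871e-10 J × 6.022e23 mol⁻¹ = 1.7386e+14 J/mol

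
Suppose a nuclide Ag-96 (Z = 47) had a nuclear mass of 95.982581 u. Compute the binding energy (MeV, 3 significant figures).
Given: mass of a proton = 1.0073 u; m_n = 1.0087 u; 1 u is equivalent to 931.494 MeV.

733 MeV

Σm = 47·m_p + 49·m_n = 47.3431 + 49.4263 = 96.7694 u
Mass defect Δm = 96.7694 − 95.982581 = 0.786819 u
Converting to energy: 0.786819 u × 931.494 MeV/u = 732.917 MeV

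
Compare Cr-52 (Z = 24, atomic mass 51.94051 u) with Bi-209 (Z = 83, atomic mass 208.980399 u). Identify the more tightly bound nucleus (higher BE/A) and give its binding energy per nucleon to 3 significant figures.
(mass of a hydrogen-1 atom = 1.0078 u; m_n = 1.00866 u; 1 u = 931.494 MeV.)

Cr-52: Σm = 24(1.0078) + 28(1.00866) = 52.42968 u; Δm = 0.48917 u; E_B = 455.66 MeV; E_B/A = 8.763 MeV
Bi-209: Σm = 83(1.0078) + 126(1.00866) = 210.73856 u; Δm = 1.758161 u; E_B = 1637.7 MeV; E_B/A = 7.836 MeV
Cr-52 has the higher binding energy per nucleon, so it is the more tightly bound nucleus.

Cr-52; 8.76 MeV/nucleon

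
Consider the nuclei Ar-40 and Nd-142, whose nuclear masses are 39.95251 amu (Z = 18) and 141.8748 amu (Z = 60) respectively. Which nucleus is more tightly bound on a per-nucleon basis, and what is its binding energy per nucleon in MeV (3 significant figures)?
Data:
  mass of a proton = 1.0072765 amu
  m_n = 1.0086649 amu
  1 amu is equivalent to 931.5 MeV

Ar-40; 8.60 MeV/nucleon

Ar-40: Σm = 18(1.0072765) + 22(1.0086649) = 40.3216048 amu; Δm = 0.3690948 amu; E_B = 343.81 MeV; E_B/A = 8.595 MeV
Nd-142: Σm = 60(1.0072765) + 82(1.0086649) = 143.1471118 amu; Δm = 1.2723118 amu; E_B = 1185.2 MeV; E_B/A = 8.346 MeV
Ar-40 has the higher binding energy per nucleon, so it is the more tightly bound nucleus.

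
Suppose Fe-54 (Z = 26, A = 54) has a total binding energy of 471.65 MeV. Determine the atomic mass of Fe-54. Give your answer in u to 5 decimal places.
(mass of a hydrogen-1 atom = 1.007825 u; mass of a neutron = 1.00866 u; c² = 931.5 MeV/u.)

Mass defect = 471.65 MeV / (931.5 MeV/u) = 0.5063339 u
Constituent mass = 26(1.007825) + 28(1.00866) = 54.445930 u
Atomic mass = 54.445930 − 0.5063339 = 53.9395961 u ≈ 53.93960 u (to 5 decimal places)

53.93960 u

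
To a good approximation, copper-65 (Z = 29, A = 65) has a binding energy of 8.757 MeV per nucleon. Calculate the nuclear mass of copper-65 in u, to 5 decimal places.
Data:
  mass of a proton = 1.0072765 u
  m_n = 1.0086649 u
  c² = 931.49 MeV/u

64.91189 u

Total binding energy = 65 × 8.757 = 569.205 MeV
Mass defect = 569.205 MeV / (931.49 MeV/u) = 0.6110694 u
Constituent mass = 29(1.0072765) + 36(1.0086649) = 65.5229549 u
Nuclear mass = 65.5229549 − 0.6110694 = 64.9118855 u ≈ 64.91189 u (to 5 decimal places)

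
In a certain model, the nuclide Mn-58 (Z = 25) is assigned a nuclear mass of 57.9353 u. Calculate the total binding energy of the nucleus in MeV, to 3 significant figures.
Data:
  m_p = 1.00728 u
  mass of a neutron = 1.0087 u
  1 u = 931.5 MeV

With 25 protons and 33 neutrons (A = 58):
Σm = 25·m_p + 33·m_n = 25.18200 + 33.2871 = 58.46910 u
Δm = 58.46910 − 57.9353 = 0.53380 u
E_B = 0.53380 × 931.5 = 497.235 MeV

497 MeV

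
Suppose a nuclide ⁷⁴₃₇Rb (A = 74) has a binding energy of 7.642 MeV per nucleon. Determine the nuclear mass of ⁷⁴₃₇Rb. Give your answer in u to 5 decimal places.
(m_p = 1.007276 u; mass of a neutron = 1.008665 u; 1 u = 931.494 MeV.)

73.98272 u

Total binding energy = 74 × 7.642 = 565.508 MeV
Mass defect = 565.508 MeV / (931.494 MeV/u) = 0.6070978 u
Constituent mass = 37(1.007276) + 37(1.008665) = 74.589817 u
Nuclear mass = 74.589817 − 0.6070978 = 73.9827192 u ≈ 73.98272 u (to 5 decimal places)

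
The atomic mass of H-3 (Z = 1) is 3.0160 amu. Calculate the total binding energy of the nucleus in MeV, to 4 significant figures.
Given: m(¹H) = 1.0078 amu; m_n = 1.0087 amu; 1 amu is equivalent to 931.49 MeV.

With 1 protons and 2 neutrons (A = 3):
Mass of separated nucleons = 1(1.0078) + 2(1.0087) = 1.0078 + 2.0174 = 3.0252 amu
Mass defect Δm = 3.0252 − 3.0160 = 0.0092 amu
Converting to energy: 0.0092 amu × 931.49 MeV/amu = 8.56971 MeV

8.570 MeV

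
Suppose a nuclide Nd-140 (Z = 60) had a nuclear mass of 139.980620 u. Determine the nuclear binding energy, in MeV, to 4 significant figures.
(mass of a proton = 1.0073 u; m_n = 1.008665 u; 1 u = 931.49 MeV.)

Mass of separated nucleons = 60(1.0073) + 80(1.008665) = 60.4380 + 80.693200 = 141.131200 u
The mass defect is 141.131200 − 139.980620 = 1.150580 u.
E_B = 1.150580 × 931.49 = 1071.75 MeV

1072 MeV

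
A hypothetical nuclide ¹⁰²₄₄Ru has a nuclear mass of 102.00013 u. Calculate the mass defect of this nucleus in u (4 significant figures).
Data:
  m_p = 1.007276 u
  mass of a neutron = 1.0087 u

0.8246 u

Σm = 44·m_p + 58·m_n = 44.320144 + 58.5046 = 102.824744 u
The mass defect is 102.824744 − 102.00013 = 0.824614 u.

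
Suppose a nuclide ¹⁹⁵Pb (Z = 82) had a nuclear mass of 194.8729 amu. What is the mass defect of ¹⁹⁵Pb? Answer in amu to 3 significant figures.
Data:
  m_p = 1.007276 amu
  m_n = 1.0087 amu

1.71 amu

With 82 protons and 113 neutrons (A = 195):
Total constituent mass: 82 × 1.007276 + 113 × 1.0087 = 196.579732 amu
The mass defect is 196.579732 − 194.8729 = 1.706832 amu.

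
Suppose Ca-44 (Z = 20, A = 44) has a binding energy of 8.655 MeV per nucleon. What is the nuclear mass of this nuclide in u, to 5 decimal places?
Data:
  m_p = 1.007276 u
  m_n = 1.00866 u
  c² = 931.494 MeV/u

43.94453 u

Total binding energy = 44 × 8.655 = 380.820 MeV
Mass defect = 380.820 MeV / (931.494 MeV/u) = 0.4088271 u
Constituent mass = 20(1.007276) + 24(1.00866) = 44.353360 u
Nuclear mass = 44.353360 − 0.4088271 = 43.9445329 u ≈ 43.94453 u (to 5 decimal places)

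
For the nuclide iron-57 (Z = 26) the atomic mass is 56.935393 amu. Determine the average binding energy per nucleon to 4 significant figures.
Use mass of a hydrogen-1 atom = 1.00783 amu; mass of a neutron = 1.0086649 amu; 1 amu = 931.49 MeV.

8.772 MeV/nucleon

Z = 26, so N = A − Z = 57 − 26 = 31.
Total constituent mass: 26 × 1.00783 + 31 × 1.0086649 = 57.4721919 amu
The mass defect is 57.4721919 − 56.935393 = 0.5367989 amu.
Converting to energy: 0.5367989 amu × 931.49 MeV/amu = 500.023 MeV
Per nucleon: 500.023 / 57 = 8.772 MeV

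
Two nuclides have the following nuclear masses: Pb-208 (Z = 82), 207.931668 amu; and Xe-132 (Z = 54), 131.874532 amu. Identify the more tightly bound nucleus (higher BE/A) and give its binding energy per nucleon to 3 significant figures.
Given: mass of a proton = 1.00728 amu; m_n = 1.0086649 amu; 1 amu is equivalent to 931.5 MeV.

Xe-132; 8.43 MeV/nucleon

Pb-208: Σm = 82(1.00728) + 126(1.0086649) = 209.6887374 amu; Δm = 1.7570694 amu; E_B = 1636.7 MeV; E_B/A = 7.869 MeV
Xe-132: Σm = 54(1.00728) + 78(1.0086649) = 133.0689822 amu; Δm = 1.1944502 amu; E_B = 1112.6 MeV; E_B/A = 8.429 MeV
Xe-132 has the higher binding energy per nucleon, so it is the more tightly bound nucleus.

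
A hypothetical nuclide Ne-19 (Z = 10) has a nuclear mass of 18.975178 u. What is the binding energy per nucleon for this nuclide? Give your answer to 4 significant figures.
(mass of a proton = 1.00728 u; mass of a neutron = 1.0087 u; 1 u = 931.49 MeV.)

Z = 10, so N = A − Z = 19 − 10 = 9.
Mass of separated nucleons = 10(1.00728) + 9(1.0087) = 10.07280 + 9.0783 = 19.15110 u
Mass defect Δm = 19.15110 − 18.975178 = 0.175922 u
E_B = 0.175922 × 931.49 = 163.870 MeV
Dividing by A = 19 gives 8.625 MeV per nucleon.

8.625 MeV/nucleon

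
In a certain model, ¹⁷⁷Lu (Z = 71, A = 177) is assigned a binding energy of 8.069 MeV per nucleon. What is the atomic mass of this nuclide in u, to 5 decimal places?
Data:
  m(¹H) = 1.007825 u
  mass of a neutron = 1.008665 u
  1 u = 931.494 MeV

Total binding energy = 177 × 8.069 = 1428.213 MeV
Mass defect = 1428.213 MeV / (931.494 MeV/u) = 1.5332498 u
Constituent mass = 71(1.007825) + 106(1.008665) = 178.474065 u
Atomic mass = 178.474065 − 1.5332498 = 176.9408152 u ≈ 176.94082 u (to 5 decimal places)

176.94082 u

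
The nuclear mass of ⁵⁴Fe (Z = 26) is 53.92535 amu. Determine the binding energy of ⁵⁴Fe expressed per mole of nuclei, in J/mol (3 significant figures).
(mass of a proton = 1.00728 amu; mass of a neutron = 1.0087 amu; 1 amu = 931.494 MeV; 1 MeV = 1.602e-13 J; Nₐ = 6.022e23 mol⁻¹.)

Z = 26, so N = A − Z = 54 − 26 = 28.
Σm = 26·m_p + 28·m_n = 26.18928 + 28.2436 = 54.43288 amu
Δm = 54.43288 − 53.92535 = 0.50753 amu
Binding energy = Δm·c² = 0.50753 × 931.494 MeV/amu = 472.761 MeV
Per nucleus in joules: 472.761 MeV × 1.602e-13 J/MeV = 7.5736e-11 J
Per mole: 7.5736e-11 J × 6.022e23 mol⁻¹ = 4.5608e+13 J/mol

4.56e+13 J/mol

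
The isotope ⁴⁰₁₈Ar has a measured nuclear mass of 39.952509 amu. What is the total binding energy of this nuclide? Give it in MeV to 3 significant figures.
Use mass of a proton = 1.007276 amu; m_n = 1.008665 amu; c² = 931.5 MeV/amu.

Σm = 18·m_p + 22·m_n = 18.130968 + 22.190630 = 40.321598 amu
The mass defect is 40.321598 − 39.952509 = 0.369089 amu.
Binding energy = Δm·c² = 0.369089 × 931.5 MeV/amu = 343.806 MeV

344 MeV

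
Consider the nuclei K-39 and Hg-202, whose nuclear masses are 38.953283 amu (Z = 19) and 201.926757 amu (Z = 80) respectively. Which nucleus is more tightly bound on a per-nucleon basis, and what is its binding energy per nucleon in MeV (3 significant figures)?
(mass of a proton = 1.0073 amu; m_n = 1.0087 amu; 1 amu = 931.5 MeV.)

K-39; 8.58 MeV/nucleon

K-39: Σm = 19(1.0073) + 20(1.0087) = 39.3127 amu; Δm = 0.359417 amu; E_B = 334.797 MeV; E_B/A = 8.5845 MeV
Hg-202: Σm = 80(1.0073) + 122(1.0087) = 203.6454 amu; Δm = 1.718643 amu; E_B = 1600.9 MeV; E_B/A = 7.925 MeV
K-39 has the higher binding energy per nucleon, so it is the more tightly bound nucleus.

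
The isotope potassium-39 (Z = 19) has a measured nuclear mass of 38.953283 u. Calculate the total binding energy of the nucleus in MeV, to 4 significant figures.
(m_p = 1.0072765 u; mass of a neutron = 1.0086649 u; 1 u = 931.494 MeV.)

333.7 MeV

Z = 19, so N = A − Z = 39 − 19 = 20.
Σm = 19·m_p + 20·m_n = 19.1382535 + 20.1732980 = 39.3115515 u
Mass defect Δm = 39.3115515 − 38.953283 = 0.3582685 u
Converting to energy: 0.3582685 u × 931.494 MeV/u = 333.725 MeV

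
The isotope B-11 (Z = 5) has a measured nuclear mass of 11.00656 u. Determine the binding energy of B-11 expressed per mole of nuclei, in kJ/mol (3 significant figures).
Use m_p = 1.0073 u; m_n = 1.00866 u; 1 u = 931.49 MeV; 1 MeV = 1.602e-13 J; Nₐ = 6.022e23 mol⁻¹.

With 5 protons and 6 neutrons (A = 11):
Mass of separated nucleons = 5(1.0073) + 6(1.00866) = 5.0365 + 6.05196 = 11.08846 u
Mass defect Δm = 11.08846 − 11.00656 = 0.08190 u
Converting to energy: 0.08190 u × 931.49 MeV/u = 76.2890 MeV
Per nucleus in joules: 76.2890 MeV × 1.602e-13 J/MeV = 1.2221e-11 J
Per mole: 1.2221e-11 J × 6.022e23 mol⁻¹ = 7.3595e+12 J/mol

7.36e+09 kJ/mol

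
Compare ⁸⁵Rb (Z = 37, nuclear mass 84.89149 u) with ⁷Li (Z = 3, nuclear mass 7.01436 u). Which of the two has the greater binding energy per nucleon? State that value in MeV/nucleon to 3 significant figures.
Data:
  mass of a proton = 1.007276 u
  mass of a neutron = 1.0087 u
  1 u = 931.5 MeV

⁸⁵Rb; 8.72 MeV/nucleon

⁸⁵Rb: Σm = 37(1.007276) + 48(1.0087) = 85.686812 u; Δm = 0.795322 u; E_B = 740.84 MeV; E_B/A = 8.716 MeV
⁷Li: Σm = 3(1.007276) + 4(1.0087) = 7.056628 u; Δm = 0.042268 u; E_B = 39.373 MeV; E_B/A = 5.6247 MeV
⁸⁵Rb has the higher binding energy per nucleon, so it is the more tightly bound nucleus.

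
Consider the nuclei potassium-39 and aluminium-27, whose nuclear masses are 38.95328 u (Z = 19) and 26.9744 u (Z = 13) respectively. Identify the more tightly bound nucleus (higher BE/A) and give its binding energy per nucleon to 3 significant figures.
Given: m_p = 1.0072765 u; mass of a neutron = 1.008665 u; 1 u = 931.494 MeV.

potassium-39; 8.56 MeV/nucleon

potassium-39: Σm = 19(1.0072765) + 20(1.008665) = 39.3115535 u; Δm = 0.3582735 u; E_B = 333.73 MeV; E_B/A = 8.557 MeV
aluminium-27: Σm = 13(1.0072765) + 14(1.008665) = 27.2159045 u; Δm = 0.2415045 u; E_B = 224.96 MeV; E_B/A = 8.332 MeV
potassium-39 has the higher binding energy per nucleon, so it is the more tightly bound nucleus.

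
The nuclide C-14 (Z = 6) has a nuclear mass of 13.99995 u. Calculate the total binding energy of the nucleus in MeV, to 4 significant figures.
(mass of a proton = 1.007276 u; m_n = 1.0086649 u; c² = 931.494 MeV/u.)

105.3 MeV

Total constituent mass: 6 × 1.007276 + 8 × 1.0086649 = 14.1129752 u
The mass defect is 14.1129752 − 13.99995 = 0.1130252 u.
Converting to energy: 0.1130252 u × 931.494 MeV/u = 105.282 MeV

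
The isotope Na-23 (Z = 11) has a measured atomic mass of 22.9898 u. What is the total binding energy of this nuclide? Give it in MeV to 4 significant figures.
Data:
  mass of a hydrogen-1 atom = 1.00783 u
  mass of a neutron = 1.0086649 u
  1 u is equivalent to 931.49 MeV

With 11 protons and 12 neutrons (A = 23):
Σm = 11·m(¹H) + 12·m_n = 11.08613 + 12.1039788 = 23.1901088 u
The mass defect is 23.1901088 − 22.9898 = 0.2003088 u.
Converting to energy: 0.2003088 u × 931.49 MeV/u = 186.586 MeV

186.6 MeV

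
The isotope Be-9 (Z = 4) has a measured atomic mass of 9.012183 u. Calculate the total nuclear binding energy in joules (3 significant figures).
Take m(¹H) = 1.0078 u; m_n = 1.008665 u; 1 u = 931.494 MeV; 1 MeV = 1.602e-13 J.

The nucleus contains 4 protons and 9 − 4 = 5 neutrons.
Mass of separated nucleons = 4(1.0078) + 5(1.008665) = 4.0312 + 5.043325 = 9.074525 u
Δm = 9.074525 − 9.012183 = 0.062342 u
E_B = 0.062342 × 931.494 = 58.0712 MeV
In joules: 58.0712 MeV × 1.602e-13 J/MeV = 9.3030e-12 J

9.30e-12 J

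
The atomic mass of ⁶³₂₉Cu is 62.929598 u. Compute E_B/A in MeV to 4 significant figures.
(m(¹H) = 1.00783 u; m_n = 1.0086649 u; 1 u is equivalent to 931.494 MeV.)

The nucleus contains 29 protons and 63 − 29 = 34 neutrons.
Total constituent mass: 29 × 1.00783 + 34 × 1.0086649 = 63.5216766 u
Δm = 63.5216766 − 62.929598 = 0.5920786 u
Converting to energy: 0.5920786 u × 931.494 MeV/u = 551.518 MeV
Dividing by A = 63 gives 8.754 MeV per nucleon.

8.754 MeV/nucleon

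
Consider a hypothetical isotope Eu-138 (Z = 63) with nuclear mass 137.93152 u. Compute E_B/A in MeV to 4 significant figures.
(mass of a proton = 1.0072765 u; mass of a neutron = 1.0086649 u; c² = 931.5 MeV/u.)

7.943 MeV/nucleon

Mass of separated nucleons = 63(1.0072765) + 75(1.0086649) = 63.4584195 + 75.6498675 = 139.1082870 u
Δm = 139.1082870 − 137.93152 = 1.1767670 u
Converting to energy: 1.1767670 u × 931.5 MeV/u = 1096.16 MeV
BE/A = 1096.16 MeV / 138 = 7.943 MeV/nucleon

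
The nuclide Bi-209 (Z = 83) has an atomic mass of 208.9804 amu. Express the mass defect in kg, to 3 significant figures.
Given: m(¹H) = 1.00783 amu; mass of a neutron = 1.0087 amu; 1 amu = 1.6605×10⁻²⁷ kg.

With 83 protons and 126 neutrons (A = 209):
Mass of separated nucleons = 83(1.00783) + 126(1.0087) = 83.64989 + 127.0962 = 210.74609 amu
Δm = 210.74609 − 208.9804 = 1.76569 amu
In SI units: 1.76569 amu × 1.6605×10⁻²⁷ kg/amu = 2.9319e-27 kg

2.93e-27 kg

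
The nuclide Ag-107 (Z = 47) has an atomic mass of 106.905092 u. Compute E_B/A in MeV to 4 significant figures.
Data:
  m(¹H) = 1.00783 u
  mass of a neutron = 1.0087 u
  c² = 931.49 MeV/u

8.574 MeV/nucleon

Mass of separated nucleons = 47(1.00783) + 60(1.0087) = 47.36801 + 60.5220 = 107.89001 u
Δm = 107.89001 − 106.905092 = 0.984918 u
Converting to energy: 0.984918 u × 931.49 MeV/u = 917.441 MeV
Per nucleon: 917.441 / 107 = 8.574 MeV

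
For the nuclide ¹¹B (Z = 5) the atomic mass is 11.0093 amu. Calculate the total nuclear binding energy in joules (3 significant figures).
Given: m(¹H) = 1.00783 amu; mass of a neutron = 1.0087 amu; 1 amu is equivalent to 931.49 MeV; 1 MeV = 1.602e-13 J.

Z = 5, so N = A − Z = 11 − 5 = 6.
Mass of separated nucleons = 5(1.00783) + 6(1.0087) = 5.03915 + 6.0522 = 11.09135 amu
The mass defect is 11.09135 − 11.0093 = 0.08205 amu.
E_B = 0.08205 × 931.49 = 76.4288 MeV
In joules: 76.4288 MeV × 1.602e-13 J/MeV = 1.2244e-11 J

1.22e-11 J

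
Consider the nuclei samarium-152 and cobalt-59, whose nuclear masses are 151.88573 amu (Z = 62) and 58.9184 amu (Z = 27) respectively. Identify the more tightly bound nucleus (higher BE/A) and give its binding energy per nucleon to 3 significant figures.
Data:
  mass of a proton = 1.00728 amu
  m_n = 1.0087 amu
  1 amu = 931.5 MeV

samarium-152: Σm = 62(1.00728) + 90(1.0087) = 153.23436 amu; Δm = 1.34863 amu; E_B = 1256.25 MeV; E_B/A = 8.2648 MeV
cobalt-59: Σm = 27(1.00728) + 32(1.0087) = 59.47496 amu; Δm = 0.55656 amu; E_B = 518.44 MeV; E_B/A = 8.787 MeV
cobalt-59 has the higher binding energy per nucleon, so it is the more tightly bound nucleus.

cobalt-59; 8.79 MeV/nucleon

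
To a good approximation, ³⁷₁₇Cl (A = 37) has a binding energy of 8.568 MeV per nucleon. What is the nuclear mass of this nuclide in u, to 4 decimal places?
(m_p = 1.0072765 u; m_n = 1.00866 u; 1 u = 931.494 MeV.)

Total binding energy = 37 × 8.568 = 317.016 MeV
Mass defect = 317.016 MeV / (931.494 MeV/u) = 0.340331 u
Constituent mass = 17(1.0072765) + 20(1.00866) = 37.2969005 u
Nuclear mass = 37.2969005 − 0.340331 = 36.9565695 u ≈ 36.9566 u (to 4 decimal places)

36.9566 u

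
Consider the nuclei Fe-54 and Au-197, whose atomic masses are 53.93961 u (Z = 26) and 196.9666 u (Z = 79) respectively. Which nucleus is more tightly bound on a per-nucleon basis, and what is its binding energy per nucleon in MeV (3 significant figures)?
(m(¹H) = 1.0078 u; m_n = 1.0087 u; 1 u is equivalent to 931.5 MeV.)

Fe-54; 8.74 MeV/nucleon

Fe-54: Σm = 26(1.0078) + 28(1.0087) = 54.4464 u; Δm = 0.50679 u; E_B = 472.07 MeV; E_B/A = 8.742 MeV
Au-197: Σm = 79(1.0078) + 118(1.0087) = 198.6428 u; Δm = 1.6762 u; E_B = 1561.4 MeV; E_B/A = 7.926 MeV
Fe-54 has the higher binding energy per nucleon, so it is the more tightly bound nucleus.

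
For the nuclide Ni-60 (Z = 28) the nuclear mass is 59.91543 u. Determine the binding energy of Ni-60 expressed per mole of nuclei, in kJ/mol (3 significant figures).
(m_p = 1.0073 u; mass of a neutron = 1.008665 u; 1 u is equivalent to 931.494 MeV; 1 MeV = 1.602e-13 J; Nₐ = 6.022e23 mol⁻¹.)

Total constituent mass: 28 × 1.0073 + 32 × 1.008665 = 60.481680 u
Mass defect Δm = 60.481680 − 59.91543 = 0.566250 u
Binding energy = Δm·c² = 0.566250 × 931.494 MeV/u = 527.458 MeV
Per nucleus in joules: 527.458 MeV × 1.602e-13 J/MeV = 8.4499e-11 J
Per mole: 8.4499e-11 J × 6.022e23 mol⁻¹ = 5.0885e+13 J/mol

5.09e+10 kJ/mol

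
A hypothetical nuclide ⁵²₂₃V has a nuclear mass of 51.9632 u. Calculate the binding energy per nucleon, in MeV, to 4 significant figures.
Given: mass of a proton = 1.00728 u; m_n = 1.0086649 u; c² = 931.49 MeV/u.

Z = 23, so N = A − Z = 52 − 23 = 29.
Σm = 23·m_p + 29·m_n = 23.16744 + 29.2512821 = 52.4187221 u
Mass defect Δm = 52.4187221 − 51.9632 = 0.4555221 u
Binding energy = Δm·c² = 0.4555221 × 931.49 MeV/u = 424.314 MeV
Dividing by A = 52 gives 8.160 MeV per nucleon.

8.160 MeV/nucleon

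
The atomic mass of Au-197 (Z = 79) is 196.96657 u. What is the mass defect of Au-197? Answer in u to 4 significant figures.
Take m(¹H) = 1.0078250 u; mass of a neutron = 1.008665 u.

The nucleus contains 79 protons and 197 − 79 = 118 neutrons.
Total constituent mass: 79 × 1.0078250 + 118 × 1.008665 = 198.6406450 u
The mass defect is 198.6406450 − 196.96657 = 1.6740750 u.

1.674 u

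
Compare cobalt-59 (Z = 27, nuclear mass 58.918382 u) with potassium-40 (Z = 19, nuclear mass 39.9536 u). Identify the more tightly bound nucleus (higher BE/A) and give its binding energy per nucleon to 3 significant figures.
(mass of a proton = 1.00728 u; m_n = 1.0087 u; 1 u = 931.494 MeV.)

cobalt-59; 8.79 MeV/nucleon

cobalt-59: Σm = 27(1.00728) + 32(1.0087) = 59.47496 u; Δm = 0.556578 u; E_B = 518.45 MeV; E_B/A = 8.787 MeV
potassium-40: Σm = 19(1.00728) + 21(1.0087) = 40.32102 u; Δm = 0.36742 u; E_B = 342.25 MeV; E_B/A = 8.556 MeV
cobalt-59 has the higher binding energy per nucleon, so it is the more tightly bound nucleus.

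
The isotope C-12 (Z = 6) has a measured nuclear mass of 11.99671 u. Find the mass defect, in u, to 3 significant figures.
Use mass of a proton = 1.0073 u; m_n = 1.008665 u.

0.0991 u

Total constituent mass: 6 × 1.0073 + 6 × 1.008665 = 12.095790 u
Mass defect Δm = 12.095790 − 11.99671 = 0.099080 u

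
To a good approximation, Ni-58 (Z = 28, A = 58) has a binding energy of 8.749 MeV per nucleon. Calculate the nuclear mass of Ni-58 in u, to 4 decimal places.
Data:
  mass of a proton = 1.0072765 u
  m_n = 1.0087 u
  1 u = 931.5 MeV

57.9200 u

Total binding energy = 58 × 8.749 = 507.442 MeV
Mass defect = 507.442 MeV / (931.5 MeV/u) = 0.544758 u
Constituent mass = 28(1.0072765) + 30(1.0087) = 58.4647420 u
Nuclear mass = 58.4647420 − 0.544758 = 57.9199840 u ≈ 57.9200 u (to 4 decimal places)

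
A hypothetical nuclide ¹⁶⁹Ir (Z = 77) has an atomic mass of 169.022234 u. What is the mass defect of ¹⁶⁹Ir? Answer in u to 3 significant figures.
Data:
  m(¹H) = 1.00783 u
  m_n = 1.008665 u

1.38 u

Σm = 77·m(¹H) + 92·m_n = 77.60291 + 92.797180 = 170.400090 u
Δm = 170.400090 − 169.022234 = 1.377856 u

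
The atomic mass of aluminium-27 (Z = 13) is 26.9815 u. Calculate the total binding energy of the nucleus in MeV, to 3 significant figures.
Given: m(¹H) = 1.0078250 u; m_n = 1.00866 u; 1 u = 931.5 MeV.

With 13 protons and 14 neutrons (A = 27):
Σm = 13·m(¹H) + 14·m_n = 13.1017250 + 14.12124 = 27.2229650 u
Δm = 27.2229650 − 26.9815 = 0.2414650 u
Converting to energy: 0.2414650 u × 931.5 MeV/u = 224.925 MeV

225 MeV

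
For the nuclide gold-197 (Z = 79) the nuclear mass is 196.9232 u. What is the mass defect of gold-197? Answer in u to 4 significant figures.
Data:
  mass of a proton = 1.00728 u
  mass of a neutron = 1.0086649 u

1.674 u

Z = 79, so N = A − Z = 197 − 79 = 118.
Total constituent mass: 79 × 1.00728 + 118 × 1.0086649 = 198.5975782 u
Mass defect Δm = 198.5975782 − 196.9232 = 1.6743782 u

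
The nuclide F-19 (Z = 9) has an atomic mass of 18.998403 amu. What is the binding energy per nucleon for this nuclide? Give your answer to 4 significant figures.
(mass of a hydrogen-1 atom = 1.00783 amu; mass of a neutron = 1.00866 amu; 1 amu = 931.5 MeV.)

7.779 MeV/nucleon

The nucleus contains 9 protons and 19 − 9 = 10 neutrons.
Total constituent mass: 9 × 1.00783 + 10 × 1.00866 = 19.15707 amu
The mass defect is 19.15707 − 18.998403 = 0.158667 amu.
E_B = 0.158667 × 931.5 = 147.798 MeV
BE/A = 147.798 MeV / 19 = 7.779 MeV/nucleon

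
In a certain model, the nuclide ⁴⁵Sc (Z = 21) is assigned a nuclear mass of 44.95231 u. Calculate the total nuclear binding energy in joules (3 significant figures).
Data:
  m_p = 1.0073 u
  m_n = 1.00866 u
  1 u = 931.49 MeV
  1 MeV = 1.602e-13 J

With 21 protons and 24 neutrons (A = 45):
Mass of separated nucleons = 21(1.0073) + 24(1.00866) = 21.1533 + 24.20784 = 45.36114 u
Δm = 45.36114 − 44.95231 = 0.40883 u
Binding energy = Δm·c² = 0.40883 × 931.49 MeV/u = 380.821 MeV
In joules: 380.821 MeV × 1.602e-13 J/MeV = 6.1008e-11 J

6.10e-11 J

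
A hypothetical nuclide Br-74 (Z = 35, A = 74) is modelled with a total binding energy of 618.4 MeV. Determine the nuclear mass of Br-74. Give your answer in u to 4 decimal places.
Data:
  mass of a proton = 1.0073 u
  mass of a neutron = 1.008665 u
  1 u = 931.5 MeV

Mass defect = 618.4 MeV / (931.5 MeV/u) = 0.663875 u
Constituent mass = 35(1.0073) + 39(1.008665) = 74.593435 u
Nuclear mass = 74.593435 − 0.663875 = 73.929560 u ≈ 73.9296 u (to 4 decimal places)

73.9296 u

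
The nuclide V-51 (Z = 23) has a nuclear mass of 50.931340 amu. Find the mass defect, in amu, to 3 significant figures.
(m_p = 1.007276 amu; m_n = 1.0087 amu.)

The nucleus contains 23 protons and 51 − 23 = 28 neutrons.
Mass of separated nucleons = 23(1.007276) + 28(1.0087) = 23.167348 + 28.2436 = 51.410948 amu
Δm = 51.410948 − 50.931340 = 0.479608 amu

0.480 amu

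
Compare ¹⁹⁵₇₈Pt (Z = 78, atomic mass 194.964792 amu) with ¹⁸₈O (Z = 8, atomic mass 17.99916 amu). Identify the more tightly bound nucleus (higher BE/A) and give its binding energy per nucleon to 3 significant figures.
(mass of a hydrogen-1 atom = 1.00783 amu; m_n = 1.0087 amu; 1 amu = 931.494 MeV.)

¹⁹⁵₇₈Pt: Σm = 78(1.00783) + 117(1.0087) = 196.62864 amu; Δm = 1.663848 amu; E_B = 1549.9 MeV; E_B/A = 7.948 MeV
¹⁸₈O: Σm = 8(1.00783) + 10(1.0087) = 18.14964 amu; Δm = 0.15048 amu; E_B = 140.17 MeV; E_B/A = 7.787 MeV
¹⁹⁵₇₈Pt has the higher binding energy per nucleon, so it is the more tightly bound nucleus.

¹⁹⁵₇₈Pt; 7.95 MeV/nucleon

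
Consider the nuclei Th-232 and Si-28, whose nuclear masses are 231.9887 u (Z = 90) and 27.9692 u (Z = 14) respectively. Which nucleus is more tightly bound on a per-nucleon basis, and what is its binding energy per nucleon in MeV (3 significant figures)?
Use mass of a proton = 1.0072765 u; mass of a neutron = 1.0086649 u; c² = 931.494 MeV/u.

Si-28; 8.45 MeV/nucleon

Th-232: Σm = 90(1.0072765) + 142(1.0086649) = 233.8853008 u; Δm = 1.8966008 u; E_B = 1766.672 MeV; E_B/A = 7.61497 MeV
Si-28: Σm = 14(1.0072765) + 14(1.0086649) = 28.2231796 u; Δm = 0.2539796 u; E_B = 236.58 MeV; E_B/A = 8.449 MeV
Si-28 has the higher binding energy per nucleon, so it is the more tightly bound nucleus.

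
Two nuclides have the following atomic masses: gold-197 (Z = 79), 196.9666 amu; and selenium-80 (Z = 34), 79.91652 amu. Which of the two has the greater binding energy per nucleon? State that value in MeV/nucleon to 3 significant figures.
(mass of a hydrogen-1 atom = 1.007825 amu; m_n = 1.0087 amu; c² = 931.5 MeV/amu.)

selenium-80; 8.73 MeV/nucleon

gold-197: Σm = 79(1.007825) + 118(1.0087) = 198.644775 amu; Δm = 1.678175 amu; E_B = 1563.2 MeV; E_B/A = 7.935 MeV
selenium-80: Σm = 34(1.007825) + 46(1.0087) = 80.666250 amu; Δm = 0.749730 amu; E_B = 698.37 MeV; E_B/A = 8.730 MeV
selenium-80 has the higher binding energy per nucleon, so it is the more tightly bound nucleus.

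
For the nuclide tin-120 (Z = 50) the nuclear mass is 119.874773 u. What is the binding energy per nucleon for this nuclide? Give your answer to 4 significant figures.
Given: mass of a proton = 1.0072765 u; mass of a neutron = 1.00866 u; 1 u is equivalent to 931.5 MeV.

8.502 MeV/nucleon

Mass of separated nucleons = 50(1.0072765) + 70(1.00866) = 50.3638250 + 70.60620 = 120.9700250 u
Mass defect Δm = 120.9700250 − 119.874773 = 1.0952520 u
E_B = 1.0952520 × 931.5 = 1020.23 MeV
BE/A = 1020.23 MeV / 120 = 8.502 MeV/nucleon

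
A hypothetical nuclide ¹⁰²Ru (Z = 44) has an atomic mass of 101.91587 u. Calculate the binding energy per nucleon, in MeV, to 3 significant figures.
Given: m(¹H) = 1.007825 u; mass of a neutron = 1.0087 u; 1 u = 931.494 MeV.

8.52 MeV/nucleon

Mass of separated nucleons = 44(1.007825) + 58(1.0087) = 44.344300 + 58.5046 = 102.848900 u
The mass defect is 102.848900 − 101.91587 = 0.933030 u.
Converting to energy: 0.933030 u × 931.494 MeV/u = 869.112 MeV
Dividing by A = 102 gives 8.521 MeV per nucleon.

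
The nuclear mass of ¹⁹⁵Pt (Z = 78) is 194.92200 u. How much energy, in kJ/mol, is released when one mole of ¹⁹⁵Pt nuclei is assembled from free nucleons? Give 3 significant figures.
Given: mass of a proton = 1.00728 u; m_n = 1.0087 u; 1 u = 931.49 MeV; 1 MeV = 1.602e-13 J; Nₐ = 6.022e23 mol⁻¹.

1.50e+11 kJ/mol

With 78 protons and 117 neutrons (A = 195):
Σm = 78·m_p + 117·m_n = 78.56784 + 118.0179 = 196.58574 u
Mass defect Δm = 196.58574 − 194.92200 = 1.66374 u
E_B = 1.66374 × 931.49 = 1549.76 MeV
Per nucleus in joules: 1549.76 MeV × 1.602e-13 J/MeV = 2.4827e-10 J
Per mole: 2.4827e-10 J × 6.022e23 mol⁻¹ = 1.4951e+14 J/mol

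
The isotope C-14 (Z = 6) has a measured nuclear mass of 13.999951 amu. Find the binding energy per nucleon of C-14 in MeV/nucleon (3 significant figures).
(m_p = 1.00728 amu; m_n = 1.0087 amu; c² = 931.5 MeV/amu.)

7.54 MeV/nucleon

Σm = 6·m_p + 8·m_n = 6.04368 + 8.0696 = 14.11328 amu
The mass defect is 14.11328 − 13.999951 = 0.113329 amu.
Converting to energy: 0.113329 amu × 931.5 MeV/amu = 105.566 MeV
Dividing by A = 14 gives 7.540 MeV per nucleon.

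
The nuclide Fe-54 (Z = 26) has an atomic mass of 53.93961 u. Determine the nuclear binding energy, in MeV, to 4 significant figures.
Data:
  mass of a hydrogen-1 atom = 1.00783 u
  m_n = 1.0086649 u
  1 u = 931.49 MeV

The nucleus contains 26 protons and 54 − 26 = 28 neutrons.
Total constituent mass: 26 × 1.00783 + 28 × 1.0086649 = 54.4461972 u
Δm = 54.4461972 − 53.93961 = 0.5065872 u
Converting to energy: 0.5065872 u × 931.49 MeV/u = 471.881 MeV

471.9 MeV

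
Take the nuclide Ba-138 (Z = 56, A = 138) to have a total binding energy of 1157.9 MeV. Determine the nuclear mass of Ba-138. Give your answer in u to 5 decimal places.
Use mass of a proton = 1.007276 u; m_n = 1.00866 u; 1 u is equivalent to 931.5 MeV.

Mass defect = 1157.9 MeV / (931.5 MeV/u) = 1.2430488 u
Constituent mass = 56(1.007276) + 82(1.00866) = 139.117576 u
Nuclear mass = 139.117576 − 1.2430488 = 137.8745272 u ≈ 137.87453 u (to 5 decimal places)

137.87453 u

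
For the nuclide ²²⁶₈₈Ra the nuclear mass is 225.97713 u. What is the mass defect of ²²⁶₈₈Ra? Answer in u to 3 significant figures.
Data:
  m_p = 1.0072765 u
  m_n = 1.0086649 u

1.86 u

With 88 protons and 138 neutrons (A = 226):
Mass of separated nucleons = 88(1.0072765) + 138(1.0086649) = 88.6403320 + 139.1957562 = 227.8360882 u
Mass defect Δm = 227.8360882 − 225.97713 = 1.8589582 u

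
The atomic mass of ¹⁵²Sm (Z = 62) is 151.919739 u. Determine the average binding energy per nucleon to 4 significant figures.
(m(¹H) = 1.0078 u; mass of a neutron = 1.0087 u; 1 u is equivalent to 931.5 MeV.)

8.254 MeV/nucleon

Z = 62, so N = A − Z = 152 − 62 = 90.
Σm = 62·m(¹H) + 90·m_n = 62.4836 + 90.7830 = 153.2666 u
The mass defect is 153.2666 − 151.919739 = 1.346861 u.
E_B = 1.346861 × 931.5 = 1254.60 MeV
BE/A = 1254.60 MeV / 152 = 8.254 MeV/nucleon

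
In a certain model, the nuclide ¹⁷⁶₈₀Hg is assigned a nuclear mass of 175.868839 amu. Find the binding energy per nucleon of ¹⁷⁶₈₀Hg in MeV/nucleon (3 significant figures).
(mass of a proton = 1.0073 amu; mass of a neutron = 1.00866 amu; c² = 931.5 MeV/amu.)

Z = 80, so N = A − Z = 176 − 80 = 96.
Mass of separated nucleons = 80(1.0073) + 96(1.00866) = 80.5840 + 96.83136 = 177.41536 amu
The mass defect is 177.41536 − 175.868839 = 1.546521 amu.
E_B = 1.546521 × 931.5 = 1440.58 MeV
BE/A = 1440.58 MeV / 176 = 8.185 MeV/nucleon

8.19 MeV/nucleon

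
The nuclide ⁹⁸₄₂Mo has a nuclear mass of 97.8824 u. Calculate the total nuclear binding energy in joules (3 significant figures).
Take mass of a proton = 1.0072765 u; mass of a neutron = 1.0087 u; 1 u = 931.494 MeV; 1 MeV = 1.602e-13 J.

With 42 protons and 56 neutrons (A = 98):
Total constituent mass: 42 × 1.0072765 + 56 × 1.0087 = 98.7928130 u
Mass defect Δm = 98.7928130 − 97.8824 = 0.9104130 u
Converting to energy: 0.9104130 u × 931.494 MeV/u = 848.044 MeV
In joules: 848.044 MeV × 1.602e-13 J/MeV = 1.3586e-10 J

1.36e-10 J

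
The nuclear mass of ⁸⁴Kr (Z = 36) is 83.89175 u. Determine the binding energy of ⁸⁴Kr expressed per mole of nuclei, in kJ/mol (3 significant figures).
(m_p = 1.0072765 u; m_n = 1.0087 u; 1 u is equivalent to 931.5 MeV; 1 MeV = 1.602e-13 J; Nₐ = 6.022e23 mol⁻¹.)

With 36 protons and 48 neutrons (A = 84):
Total constituent mass: 36 × 1.0072765 + 48 × 1.0087 = 84.6795540 u
Δm = 84.6795540 − 83.89175 = 0.7878040 u
Binding energy = Δm·c² = 0.7878040 × 931.5 MeV/u = 733.839 MeV
Per nucleus in joules: 733.839 MeV × 1.602e-13 J/MeV = 1.1756e-10 J
Per mole: 1.1756e-10 J × 6.022e23 mol⁻¹ = 7.0795e+13 J/mol

7.08e+10 kJ/mol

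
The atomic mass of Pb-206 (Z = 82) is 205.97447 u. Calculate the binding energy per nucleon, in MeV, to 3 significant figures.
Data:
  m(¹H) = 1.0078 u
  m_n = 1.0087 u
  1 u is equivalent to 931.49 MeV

Mass of separated nucleons = 82(1.0078) + 124(1.0087) = 82.6396 + 125.0788 = 207.7184 u
Mass defect Δm = 207.7184 − 205.97447 = 1.74393 u
Binding energy = Δm·c² = 1.74393 × 931.49 MeV/u = 1624.45 MeV
Dividing by A = 206 gives 7.886 MeV per nucleon.

7.89 MeV/nucleon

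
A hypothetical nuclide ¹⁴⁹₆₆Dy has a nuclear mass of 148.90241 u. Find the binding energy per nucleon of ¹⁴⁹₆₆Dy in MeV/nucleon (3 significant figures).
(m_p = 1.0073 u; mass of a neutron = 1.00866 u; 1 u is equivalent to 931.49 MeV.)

The nucleus contains 66 protons and 149 − 66 = 83 neutrons.
Mass of separated nucleons = 66(1.0073) + 83(1.00866) = 66.4818 + 83.71878 = 150.20058 u
The mass defect is 150.20058 − 148.90241 = 1.29817 u.
Binding energy = Δm·c² = 1.29817 × 931.49 MeV/u = 1209.23 MeV
BE/A = 1209.23 MeV / 149 = 8.116 MeV/nucleon

8.12 MeV/nucleon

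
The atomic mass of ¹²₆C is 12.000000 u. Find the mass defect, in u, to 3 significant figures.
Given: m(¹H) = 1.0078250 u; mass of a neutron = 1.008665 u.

The nucleus contains 6 protons and 12 − 6 = 6 neutrons.
Mass of separated nucleons = 6(1.0078250) + 6(1.008665) = 6.0469500 + 6.051990 = 12.0989400 u
Mass defect Δm = 12.0989400 − 12.000000 = 0.0989400 u

0.0989 u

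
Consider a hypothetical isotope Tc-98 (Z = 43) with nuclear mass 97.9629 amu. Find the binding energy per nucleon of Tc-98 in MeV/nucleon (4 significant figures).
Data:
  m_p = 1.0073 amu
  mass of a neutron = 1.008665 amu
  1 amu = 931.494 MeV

Z = 43, so N = A − Z = 98 − 43 = 55.
Total constituent mass: 43 × 1.0073 + 55 × 1.008665 = 98.790475 amu
Mass defect Δm = 98.790475 − 97.9629 = 0.827575 amu
E_B = 0.827575 × 931.494 = 770.881 MeV
Dividing by A = 98 gives 7.866 MeV per nucleon.

7.866 MeV/nucleon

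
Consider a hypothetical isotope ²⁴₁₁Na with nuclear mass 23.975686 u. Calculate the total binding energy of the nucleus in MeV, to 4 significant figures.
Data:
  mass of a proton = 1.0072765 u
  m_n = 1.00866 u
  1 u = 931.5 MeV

Z = 11, so N = A − Z = 24 − 11 = 13.
Total constituent mass: 11 × 1.0072765 + 13 × 1.00866 = 24.1926215 u
Δm = 24.1926215 − 23.975686 = 0.2169355 u
Binding energy = Δm·c² = 0.2169355 × 931.5 MeV/u = 202.075 MeV

202.1 MeV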